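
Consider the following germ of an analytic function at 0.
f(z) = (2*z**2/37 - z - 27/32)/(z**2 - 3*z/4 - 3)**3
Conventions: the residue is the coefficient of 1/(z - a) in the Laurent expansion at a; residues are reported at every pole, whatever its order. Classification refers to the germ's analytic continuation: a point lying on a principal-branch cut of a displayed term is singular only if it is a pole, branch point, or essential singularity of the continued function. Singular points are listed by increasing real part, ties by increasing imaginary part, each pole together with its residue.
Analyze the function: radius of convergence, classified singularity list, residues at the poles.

Radius of convergence at 0: -3/8 + (1/8)*sqrt(201).
At 3/8 - (1/8)*sqrt(201): a pole of order 3; residue (96064/100154079)*sqrt(201).
At 3/8 + (1/8)*sqrt(201): a pole of order 3; residue -(96064/100154079)*sqrt(201).

Denominator factor (z**2 - 3*z/4 - 3)^3: discriminant 201/16, real irrational roots 3/8 + (1/8)*sqrt(201) and 3/8 - (1/8)*sqrt(201); poles of order 3, moduli 3/8 + (1/8)*sqrt(201) and -3/8 + (1/8)*sqrt(201).
The radius of convergence is the smallest modulus among the singular points: -3/8 + (1/8)*sqrt(201).
The factor z**2 - 3*z/4 - 3 splits as (z - a)(z - a') with a = 3/8 - (1/8)*sqrt(201), a' = 3/8 + (1/8)*sqrt(201). At the order-3 pole a set g(z) = (z - a)^3*f(z) = [2*z**2/37 - z - 27/32] / (z - a')^3.
Order-3 pole: residue = g''(a)/2; g''(3/8 - (1/8)*sqrt(201)) = (192128/100154079)*sqrt(201), so the residue is (96064/100154079)*sqrt(201).
The factor z**2 - 3*z/4 - 3 splits as (z - a)(z - a') with a = 3/8 + (1/8)*sqrt(201), a' = 3/8 - (1/8)*sqrt(201). At the order-3 pole a set g(z) = (z - a)^3*f(z) = [2*z**2/37 - z - 27/32] / (z - a')^3.
Order-3 pole: residue = g''(a)/2; g''(3/8 + (1/8)*sqrt(201)) = -(192128/100154079)*sqrt(201), so the residue is -(96064/100154079)*sqrt(201).
List the singular points by increasing real part (a conjugate pair: the negative imaginary part first).


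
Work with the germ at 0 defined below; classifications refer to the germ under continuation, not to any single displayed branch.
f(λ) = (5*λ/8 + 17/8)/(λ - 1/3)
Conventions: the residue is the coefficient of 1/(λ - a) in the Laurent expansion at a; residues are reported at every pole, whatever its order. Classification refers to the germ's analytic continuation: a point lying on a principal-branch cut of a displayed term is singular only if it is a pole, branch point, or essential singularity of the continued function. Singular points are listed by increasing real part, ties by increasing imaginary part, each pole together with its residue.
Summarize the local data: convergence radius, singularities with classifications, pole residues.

Radius of convergence at 0: 1/3.
At 1/3: a pole of order 1; residue 7/3.

Denominator factor (λ - 1/3): pole of order 1 at 1/3, modulus 1/3.
The radius of convergence is the smallest modulus among the singular points: 1/3.
At the order-1 pole 1/3 set g(λ) = (λ - (1/3))*f(λ) = 5*λ/8 + 17/8.
Simple pole: residue = g(a) at a = 1/3, which is 7/3.


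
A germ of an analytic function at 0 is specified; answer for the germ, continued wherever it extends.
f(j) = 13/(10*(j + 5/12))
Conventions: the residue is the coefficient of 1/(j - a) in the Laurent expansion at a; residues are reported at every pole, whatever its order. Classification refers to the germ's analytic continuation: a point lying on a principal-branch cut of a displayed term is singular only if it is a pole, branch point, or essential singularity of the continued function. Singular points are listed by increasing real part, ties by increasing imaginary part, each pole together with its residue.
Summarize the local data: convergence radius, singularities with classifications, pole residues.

Radius of convergence at 0: 5/12.
At -5/12: a pole of order 1; residue 13/10.

Denominator factor (j + 5/12): pole of order 1 at -5/12, modulus 5/12.
The radius of convergence is the smallest modulus among the singular points: 5/12.
At the order-1 pole -5/12 set g(j) = (j - (-5/12))*f(j) = 13/10.
Simple pole: residue = g(a) at a = -5/12, which is 13/10.


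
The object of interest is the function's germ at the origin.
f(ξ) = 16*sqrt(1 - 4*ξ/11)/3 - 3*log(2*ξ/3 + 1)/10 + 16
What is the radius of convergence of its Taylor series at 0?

The radius of convergence is 3/2.

Branch term (16/3)*sqrt(1 - ξ/(11/4)): its argument vanishes at ξ = 11/4, a square-root branch point, modulus 11/4.
Branch term (-3/10)*log(1 - ξ/(-3/2)): its argument vanishes at ξ = -3/2, a logarithmic branch point, modulus 3/2.
The radius of convergence is the smallest modulus among the singular points: 3/2.


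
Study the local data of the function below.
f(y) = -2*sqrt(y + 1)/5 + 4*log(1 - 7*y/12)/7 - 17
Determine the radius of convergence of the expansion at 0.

The radius of convergence is 1.

Branch term (-2/5)*sqrt(1 - y/(-1)): its argument vanishes at y = -1, a square-root branch point, modulus 1.
Branch term (4/7)*log(1 - y/(12/7)): its argument vanishes at y = 12/7, a logarithmic branch point, modulus 12/7.
The radius of convergence is the smallest modulus among the singular points: 1.


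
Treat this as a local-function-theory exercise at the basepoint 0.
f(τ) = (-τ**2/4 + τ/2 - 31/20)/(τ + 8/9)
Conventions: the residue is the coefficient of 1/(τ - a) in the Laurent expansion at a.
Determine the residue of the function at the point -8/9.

The residue is -3551/1620.

At the order-1 pole -8/9 set g(τ) = (τ - (-8/9))*f(τ) = -τ**2/4 + τ/2 - 31/20.
Simple pole: residue = g(a) at a = -8/9, which is -3551/1620.


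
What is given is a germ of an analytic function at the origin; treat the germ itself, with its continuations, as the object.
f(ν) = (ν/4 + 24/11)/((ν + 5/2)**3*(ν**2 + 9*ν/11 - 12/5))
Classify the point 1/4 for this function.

The point is a regular point.

Denominator factors: ν + 5/2 = 11/4 at ν = 1/4; ν**2 + 9*ν/11 - 12/5 = -1877/880 at ν = 1/4 — none vanishes.
So the germ continues analytically to 1/4.


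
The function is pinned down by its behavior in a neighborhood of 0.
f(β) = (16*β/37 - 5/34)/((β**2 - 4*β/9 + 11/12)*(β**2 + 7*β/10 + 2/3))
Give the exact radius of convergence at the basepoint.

The radius of convergence is (1/3)*sqrt(6).

Denominator factor (β**2 + 7*β/10 + 2/3): discriminant -653/300, complex-conjugate roots (-7/20) + ((1/60)*sqrt(1959))*i and (-7/20) - ((1/60)*sqrt(1959))*i; poles of order 1, moduli (1/3)*sqrt(6) and (1/3)*sqrt(6).
Denominator factor (β**2 - 4*β/9 + 11/12): discriminant -281/81, complex-conjugate roots (2/9) + ((1/18)*sqrt(281))*i and (2/9) - ((1/18)*sqrt(281))*i; poles of order 1, moduli (1/6)*sqrt(33) and (1/6)*sqrt(33).
The radius of convergence is the smallest modulus among the singular points: (1/3)*sqrt(6).


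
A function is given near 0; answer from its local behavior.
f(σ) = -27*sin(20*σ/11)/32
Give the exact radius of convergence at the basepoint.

The factor -sin(20*σ/11) is entire and contributes no finite singular point.
The polynomial part has no poles.
No finite singular points: the Taylor series at 0 converges everywhere.

The radius of convergence is infinite.


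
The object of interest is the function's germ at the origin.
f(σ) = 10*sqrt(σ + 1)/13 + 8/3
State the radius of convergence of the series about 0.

Branch term (10/13)*sqrt(1 - σ/(-1)): its argument vanishes at σ = -1, a square-root branch point, modulus 1.
The radius of convergence is the smallest modulus among the singular points: 1.

The radius of convergence is 1.


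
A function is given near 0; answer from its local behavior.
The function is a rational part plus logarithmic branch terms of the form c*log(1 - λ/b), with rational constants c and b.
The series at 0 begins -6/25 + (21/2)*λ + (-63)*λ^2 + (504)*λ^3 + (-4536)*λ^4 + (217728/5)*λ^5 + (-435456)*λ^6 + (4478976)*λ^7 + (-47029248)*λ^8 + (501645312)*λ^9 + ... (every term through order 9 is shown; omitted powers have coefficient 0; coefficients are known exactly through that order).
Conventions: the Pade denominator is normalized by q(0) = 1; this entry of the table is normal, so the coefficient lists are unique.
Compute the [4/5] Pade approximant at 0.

The Pade approximant has numerator coefficients [-6/25, 170927/40870, 3224159/20435, 156919416/143045, 278433816/143045]; denominator coefficients [1, 322760/12261, 947280/4087, 21726720/28609, 18702720/28609, -414720/4087].

Taylor coefficients needed (read off): a_0 = -6/25, a_1 = 21/2, a_2 = -63, a_3 = 504, a_4 = -4536, a_5 = 217728/5, a_6 = -435456, a_7 = 4478976, a_8 = -47029248, a_9 = 501645312.
Write the denominator as Q(λ) = 1 + q1*λ + q2*λ^2 + q3*λ^3 + q4*λ^4 + q5*λ^5. Requiring Q*f - P = O(λ^10) with deg P <= 4 kills the coefficients of λ^5..λ^9 in Q*f:
  λ^5: a_5 + q1*a_4 + q2*a_3 + q3*a_2 + q4*a_1 + q5*a_0 = 0, i.e. 217728/5 + (-4536)*q1 + (504)*q2 + (-63)*q3 + (21/2)*q4 + (-6/25)*q5 = 0.
  λ^6: a_6 + q1*a_5 + q2*a_4 + q3*a_3 + q4*a_2 + q5*a_1 = 0, i.e. -435456 + (217728/5)*q1 + (-4536)*q2 + (504)*q3 + (-63)*q4 + (21/2)*q5 = 0.
  λ^7: a_7 + q1*a_6 + q2*a_5 + q3*a_4 + q4*a_3 + q5*a_2 = 0, i.e. 4478976 + (-435456)*q1 + (217728/5)*q2 + (-4536)*q3 + (504)*q4 + (-63)*q5 = 0.
  λ^8: a_8 + q1*a_7 + q2*a_6 + q3*a_5 + q4*a_4 + q5*a_3 = 0, i.e. -47029248 + (4478976)*q1 + (-435456)*q2 + (217728/5)*q3 + (-4536)*q4 + (504)*q5 = 0.
  λ^9: a_9 + q1*a_8 + q2*a_7 + q3*a_6 + q4*a_5 + q5*a_4 = 0, i.e. 501645312 + (-47029248)*q1 + (4478976)*q2 + (-435456)*q3 + (217728/5)*q4 + (-4536)*q5 = 0.
Solving this linear system: q1 = 322760/12261, q2 = 947280/4087, q3 = 21726720/28609, q4 = 18702720/28609, q5 = -414720/4087.
The numerator is Q*f truncated at degree 4: P0 = a_0 = -6/25; P1 = a_1 + q1*a_0 = 170927/40870; P2 = a_2 + q1*a_1 + q2*a_0 = 3224159/20435; P3 = a_3 + q1*a_2 + q2*a_1 + q3*a_0 = 156919416/143045; P4 = a_4 + q1*a_3 + q2*a_2 + q3*a_1 + q4*a_0 = 278433816/143045.


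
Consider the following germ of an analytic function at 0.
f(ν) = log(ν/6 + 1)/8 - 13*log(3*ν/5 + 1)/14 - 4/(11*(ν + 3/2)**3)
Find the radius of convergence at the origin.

The radius of convergence is 3/2.

Denominator factor (ν + 3/2)^3: pole of order 3 at -3/2, modulus 3/2.
Branch term (1/8)*log(1 - ν/(-6)): its argument vanishes at ν = -6, a logarithmic branch point, modulus 6.
Branch term (-13/14)*log(1 - ν/(-5/3)): its argument vanishes at ν = -5/3, a logarithmic branch point, modulus 5/3.
The radius of convergence is the smallest modulus among the singular points: 3/2.


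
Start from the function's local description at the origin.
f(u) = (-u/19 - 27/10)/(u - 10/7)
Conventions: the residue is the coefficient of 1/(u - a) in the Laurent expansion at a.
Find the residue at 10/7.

At the order-1 pole 10/7 set g(u) = (u - (10/7))*f(u) = -u/19 - 27/10.
Simple pole: residue = g(a) at a = 10/7, which is -3691/1330.

The residue is -3691/1330.


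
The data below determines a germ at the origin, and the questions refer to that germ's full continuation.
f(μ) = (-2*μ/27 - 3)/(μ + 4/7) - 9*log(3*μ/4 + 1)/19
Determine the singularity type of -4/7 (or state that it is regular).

The denominator factor μ + 4/7 vanishes at -4/7 and appears to the power 1; the numerator there equals -559/189, nonzero, and no other factor vanishes.
The branch terms are analytic at this point.
Hence a pole whose order is the multiplicity, 1.

The point is a pole of order 1.


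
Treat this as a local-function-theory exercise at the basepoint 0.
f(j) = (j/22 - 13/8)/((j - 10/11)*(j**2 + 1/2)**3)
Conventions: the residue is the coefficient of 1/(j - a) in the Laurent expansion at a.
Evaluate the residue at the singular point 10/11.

The residue is -7481551/11025387.

At the order-1 pole 10/11 set g(j) = (j - (10/11))*f(j) = (j/22 - 13/8)/(j**2 + 1/2)**3.
Simple pole: residue = g(a) at a = 10/11, which is -7481551/11025387.


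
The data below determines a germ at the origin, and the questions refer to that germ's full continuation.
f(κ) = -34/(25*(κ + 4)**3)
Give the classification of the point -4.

The denominator factor κ + 4 vanishes at -4 and appears to the power 3; the numerator there equals -34/25, nonzero, and no other factor vanishes.
Hence a pole whose order is the multiplicity, 3.

The point is a pole of order 3.


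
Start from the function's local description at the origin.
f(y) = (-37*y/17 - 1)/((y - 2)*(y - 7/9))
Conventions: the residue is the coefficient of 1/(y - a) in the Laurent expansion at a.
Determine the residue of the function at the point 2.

At the order-1 pole 2 set g(y) = (y - (2))*f(y) = (-37*y/17 - 1)/(y - 7/9).
Simple pole: residue = g(a) at a = 2, which is -819/187.

The residue is -819/187.


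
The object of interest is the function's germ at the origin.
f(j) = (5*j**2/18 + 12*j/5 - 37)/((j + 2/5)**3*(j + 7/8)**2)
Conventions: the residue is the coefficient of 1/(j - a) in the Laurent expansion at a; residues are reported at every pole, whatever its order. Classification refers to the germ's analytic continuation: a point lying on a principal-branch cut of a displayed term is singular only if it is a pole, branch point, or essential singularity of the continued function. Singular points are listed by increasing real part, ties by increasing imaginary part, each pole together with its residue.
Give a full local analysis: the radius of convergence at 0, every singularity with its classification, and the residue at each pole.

Radius of convergence at 0: 2/5.
At -7/8: a pole of order 2; residue 140365600/61731.
At -2/5: a pole of order 3; residue -140365600/61731.

Denominator factor (j + 2/5)^3: pole of order 3 at -2/5, modulus 2/5.
Denominator factor (j + 7/8)^2: pole of order 2 at -7/8, modulus 7/8.
The radius of convergence is the smallest modulus among the singular points: 2/5.
At the order-2 pole -7/8 set g(j) = (j - (-7/8))^2*f(j) = (5*j**2/18 + 12*j/5 - 37)/(j + 2/5)**3.
Order-2 pole: residue = g'(a); g'(-7/8) = 140365600/61731, so the residue is 140365600/61731.
At the order-3 pole -2/5 set g(j) = (j - (-2/5))^3*f(j) = (5*j**2/18 + 12*j/5 - 37)/(j + 7/8)**2.
Order-3 pole: residue = g''(a)/2; g''(-2/5) = -280731200/61731, so the residue is -140365600/61731.
List the singular points by increasing real part (a conjugate pair: the negative imaginary part first).


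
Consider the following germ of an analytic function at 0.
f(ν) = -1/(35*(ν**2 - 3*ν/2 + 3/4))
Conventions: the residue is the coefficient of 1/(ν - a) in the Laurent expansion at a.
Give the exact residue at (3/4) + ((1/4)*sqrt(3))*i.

The residue is ((2/105)*sqrt(3))*i.

The factor ν**2 - 3*ν/2 + 3/4 splits as (ν - a)(ν - a') with a = (3/4) + ((1/4)*sqrt(3))*i, a' = (3/4) - ((1/4)*sqrt(3))*i. At the order-1 pole a set g(ν) = (ν - a)*f(ν) = [-1/35] / (ν - a').
Simple pole: residue = g(a) at a = (3/4) + ((1/4)*sqrt(3))*i, which is ((2/105)*sqrt(3))*i.


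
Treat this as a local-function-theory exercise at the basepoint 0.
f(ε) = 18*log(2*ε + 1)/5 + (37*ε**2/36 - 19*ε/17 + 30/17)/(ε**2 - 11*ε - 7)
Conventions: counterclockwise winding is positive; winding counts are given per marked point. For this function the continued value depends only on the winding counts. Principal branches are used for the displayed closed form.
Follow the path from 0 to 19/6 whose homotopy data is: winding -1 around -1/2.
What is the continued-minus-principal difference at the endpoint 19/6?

The rational part is single-valued and drops out of the difference; each branch term changes only by its own monodromy.
(18/5)*log(1 - ε/(-1/2)): each positive loop around -1/2 adds 2*pi*i to the log, so winding -1 contributes (18/5)*(-1)*2*pi*i = -(36/5)*pi*i.
Summing the contributions at ε = 19/6 gives -(36/5)*pi*i.

Continued minus principal equals -(36/5)*pi*i.


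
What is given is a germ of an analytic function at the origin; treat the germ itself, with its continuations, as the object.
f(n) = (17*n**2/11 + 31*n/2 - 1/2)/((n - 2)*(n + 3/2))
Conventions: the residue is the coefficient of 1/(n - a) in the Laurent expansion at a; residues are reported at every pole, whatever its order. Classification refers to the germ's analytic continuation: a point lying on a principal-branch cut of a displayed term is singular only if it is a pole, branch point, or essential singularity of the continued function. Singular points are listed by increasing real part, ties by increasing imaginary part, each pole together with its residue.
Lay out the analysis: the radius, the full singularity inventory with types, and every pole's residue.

Radius of convergence at 0: 3/2.
At -3/2: a pole of order 1; residue 446/77.
At 2: a pole of order 1; residue 807/77.

Denominator factor (n + 3/2): pole of order 1 at -3/2, modulus 3/2.
Denominator factor (n - 2): pole of order 1 at 2, modulus 2.
The radius of convergence is the smallest modulus among the singular points: 3/2.
At the order-1 pole -3/2 set g(n) = (n - (-3/2))*f(n) = (17*n**2/11 + 31*n/2 - 1/2)/(n - 2).
Simple pole: residue = g(a) at a = -3/2, which is 446/77.
At the order-1 pole 2 set g(n) = (n - (2))*f(n) = (17*n**2/11 + 31*n/2 - 1/2)/(n + 3/2).
Simple pole: residue = g(a) at a = 2, which is 807/77.
List the singular points by increasing real part (a conjugate pair: the negative imaginary part first).


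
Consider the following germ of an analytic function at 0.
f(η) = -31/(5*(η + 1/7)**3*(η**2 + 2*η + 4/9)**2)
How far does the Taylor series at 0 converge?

Denominator factor (η + 1/7)^3: pole of order 3 at -1/7, modulus 1/7.
Denominator factor (η**2 + 2*η + 4/9)^2: discriminant 20/9, real irrational roots -1 + (1/3)*sqrt(5) and -1 - (1/3)*sqrt(5); poles of order 2, moduli 1 - (1/3)*sqrt(5) and 1 + (1/3)*sqrt(5).
The radius of convergence is the smallest modulus among the singular points: 1/7.

The radius of convergence is 1/7.


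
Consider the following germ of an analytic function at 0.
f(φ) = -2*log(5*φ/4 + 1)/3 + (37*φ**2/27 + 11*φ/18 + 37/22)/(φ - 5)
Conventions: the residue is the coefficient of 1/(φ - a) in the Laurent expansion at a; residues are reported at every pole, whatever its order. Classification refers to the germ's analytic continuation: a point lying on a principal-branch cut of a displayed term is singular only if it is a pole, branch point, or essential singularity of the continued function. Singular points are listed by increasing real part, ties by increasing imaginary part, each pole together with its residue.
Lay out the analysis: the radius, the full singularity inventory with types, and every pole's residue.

Radius of convergence at 0: 4/5.
At -4/5: a logarithmic branch point.
At 5: a pole of order 1; residue 11582/297.

Denominator factor (φ - 5): pole of order 1 at 5, modulus 5.
Branch term (-2/3)*log(1 - φ/(-4/5)): its argument vanishes at φ = -4/5, a logarithmic branch point, modulus 4/5.
The radius of convergence is the smallest modulus among the singular points: 4/5.
The branch term is analytic at 5 and contributes nothing to the residue; only the rational part matters.
At the order-1 pole 5 set g(φ) = (φ - (5))*(rational part) = 37*φ**2/27 + 11*φ/18 + 37/22.
Simple pole: residue = g(a) at a = 5, which is 11582/297.
List the singular points by increasing real part (a conjugate pair: the negative imaginary part first).


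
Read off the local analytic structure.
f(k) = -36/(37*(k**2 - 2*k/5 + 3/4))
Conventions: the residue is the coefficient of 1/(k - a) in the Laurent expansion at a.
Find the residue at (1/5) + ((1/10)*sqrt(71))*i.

The factor k**2 - 2*k/5 + 3/4 splits as (k - a)(k - a') with a = (1/5) + ((1/10)*sqrt(71))*i, a' = (1/5) - ((1/10)*sqrt(71))*i. At the order-1 pole a set g(k) = (k - a)*f(k) = [-36/37] / (k - a').
Simple pole: residue = g(a) at a = (1/5) + ((1/10)*sqrt(71))*i, which is ((180/2627)*sqrt(71))*i.

The residue is ((180/2627)*sqrt(71))*i.


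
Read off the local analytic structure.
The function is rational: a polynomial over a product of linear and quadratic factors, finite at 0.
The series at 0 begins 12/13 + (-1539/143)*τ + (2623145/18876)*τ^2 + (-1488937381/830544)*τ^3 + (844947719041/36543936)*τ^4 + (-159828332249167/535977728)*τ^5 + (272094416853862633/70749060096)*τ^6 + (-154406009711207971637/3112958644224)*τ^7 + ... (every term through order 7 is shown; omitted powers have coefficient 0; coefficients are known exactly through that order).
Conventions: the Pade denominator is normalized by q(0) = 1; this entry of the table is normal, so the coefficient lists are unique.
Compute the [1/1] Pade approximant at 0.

The Pade approximant has numerator coefficients [12/13, 254624/220077]; denominator coefficients [1, 2623145/203148].


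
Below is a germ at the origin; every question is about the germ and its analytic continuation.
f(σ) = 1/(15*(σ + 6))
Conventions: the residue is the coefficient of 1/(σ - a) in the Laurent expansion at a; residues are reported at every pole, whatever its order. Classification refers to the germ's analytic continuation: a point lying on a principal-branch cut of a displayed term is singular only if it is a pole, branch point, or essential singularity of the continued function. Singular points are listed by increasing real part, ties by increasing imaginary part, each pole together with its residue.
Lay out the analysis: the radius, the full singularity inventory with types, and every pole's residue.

Radius of convergence at 0: 6.
At -6: a pole of order 1; residue 1/15.

Denominator factor (σ + 6): pole of order 1 at -6, modulus 6.
The radius of convergence is the smallest modulus among the singular points: 6.
At the order-1 pole -6 set g(σ) = (σ - (-6))*f(σ) = 1/15.
Simple pole: residue = g(a) at a = -6, which is 1/15.


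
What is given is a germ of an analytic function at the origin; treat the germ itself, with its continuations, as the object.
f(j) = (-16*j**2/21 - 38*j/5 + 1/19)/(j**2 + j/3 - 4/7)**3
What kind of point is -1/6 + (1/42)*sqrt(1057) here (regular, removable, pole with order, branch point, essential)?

The point is a pole of order 3.

The denominator factor j**2 + j/3 - 4/7 vanishes at -1/6 + (1/42)*sqrt(1057) and appears to the power 3; the numerator there equals 105776/125685 - (1157/6615)*sqrt(1057), nonzero, and no other factor vanishes.
Hence a pole whose order is the multiplicity, 3.


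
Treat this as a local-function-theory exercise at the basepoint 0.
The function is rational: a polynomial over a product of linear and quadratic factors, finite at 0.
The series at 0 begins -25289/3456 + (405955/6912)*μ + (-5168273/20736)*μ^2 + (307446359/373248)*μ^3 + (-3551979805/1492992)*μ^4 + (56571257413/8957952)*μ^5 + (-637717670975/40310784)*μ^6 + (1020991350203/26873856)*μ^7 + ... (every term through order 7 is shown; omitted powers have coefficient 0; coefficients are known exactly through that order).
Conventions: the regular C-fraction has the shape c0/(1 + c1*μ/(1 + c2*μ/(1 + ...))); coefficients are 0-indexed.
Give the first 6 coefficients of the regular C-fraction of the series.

The regular C-fraction coefficients are [-25289/3456, 305/38, -131521/34770, 380275291/361025145, -411871451915/783171255204, 1446731/1984908].

Taylor coefficients (read off): a_0 = -25289/3456, a_1 = 405955/6912, a_2 = -5168273/20736, a_3 = 307446359/373248, a_4 = -3551979805/1492992, a_5 = 56571257413/8957952.
c0 = a_0 = -25289/3456. Peel one level at a time: if S = 1 + c*μ/S' with S'(0) = 1, then c is the μ-coefficient of S and S' = c*μ/(S - 1).
S_1 = c0/f = 1 + (305/38)*μ + (131521/4332)*μ^2 + ...; c1 = 305/38.
S_2 = c1*μ/(S_1 - 1) = 1 + (-131521/34770)*μ + (20014489/5023350)*μ^2 + ...; c2 = -131521/34770.
S_3 = c2*μ/(S_2 - 1) = 1 + (380275291/361025145)*μ + (3104565468697/5604478594884)*μ^2 + ...; c3 = 380275291/361025145.
S_4 = c3*μ/(S_3 - 1) = 1 + (-411871451915/783171255204)*μ + (4530585971065/11819579305392)*μ^2 + ...; c4 = -411871451915/783171255204.
S_5 = c4*μ/(S_4 - 1) = 1 + (1446731/1984908)*μ + ...; c5 = 1446731/1984908.


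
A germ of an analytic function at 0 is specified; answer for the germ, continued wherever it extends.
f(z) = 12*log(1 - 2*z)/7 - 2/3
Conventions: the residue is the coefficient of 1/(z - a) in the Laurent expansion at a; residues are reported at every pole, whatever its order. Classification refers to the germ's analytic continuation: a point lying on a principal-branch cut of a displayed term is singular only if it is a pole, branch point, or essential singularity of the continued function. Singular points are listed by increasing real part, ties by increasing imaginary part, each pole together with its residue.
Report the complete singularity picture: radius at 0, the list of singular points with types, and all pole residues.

Branch term (12/7)*log(1 - z/(1/2)): its argument vanishes at z = 1/2, a logarithmic branch point, modulus 1/2.
The radius of convergence is the smallest modulus among the singular points: 1/2.

Radius of convergence at 0: 1/2.
At 1/2: a logarithmic branch point.


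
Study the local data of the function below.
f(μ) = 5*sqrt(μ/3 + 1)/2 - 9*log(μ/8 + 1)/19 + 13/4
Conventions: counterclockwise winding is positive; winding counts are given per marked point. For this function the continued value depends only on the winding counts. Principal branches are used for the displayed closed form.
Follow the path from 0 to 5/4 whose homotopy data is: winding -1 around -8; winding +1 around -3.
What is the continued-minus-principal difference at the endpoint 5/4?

Continued minus principal equals (-(5/6)*sqrt(51)) + ((18/19)*pi)*i.

The rational part is single-valued and drops out of the difference; each branch term changes only by its own monodromy.
(-9/19)*log(1 - μ/(-8)): each positive loop around -8 adds 2*pi*i to the log, so winding -1 contributes (-9/19)*(-1)*2*pi*i = (18/19)*pi*i.
(5/2)*sqrt(1 - μ/(-3)): winding +1 is odd, the square root flips sign, contributing -2*(5/2)*sqrt(1 - (5/4)/(-3)) = -2*(5/2)*sqrt(17/12) = -(5/6)*sqrt(51).
Summing the contributions at μ = 5/4 gives (-(5/6)*sqrt(51)) + ((18/19)*pi)*i.


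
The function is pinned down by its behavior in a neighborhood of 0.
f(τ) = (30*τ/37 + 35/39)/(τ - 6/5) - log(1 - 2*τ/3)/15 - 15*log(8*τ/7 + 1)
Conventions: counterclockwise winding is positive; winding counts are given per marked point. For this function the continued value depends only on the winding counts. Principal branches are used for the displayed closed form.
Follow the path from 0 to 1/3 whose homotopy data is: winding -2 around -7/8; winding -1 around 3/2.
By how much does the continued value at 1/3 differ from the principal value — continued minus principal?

Continued minus principal equals (902/15)*pi*i.

The rational part is single-valued and drops out of the difference; each branch term changes only by its own monodromy.
(-15)*log(1 - τ/(-7/8)): each positive loop around -7/8 adds 2*pi*i to the log, so winding -2 contributes (-15)*(-2)*2*pi*i = (60)*pi*i.
(-1/15)*log(1 - τ/(3/2)): each positive loop around 3/2 adds 2*pi*i to the log, so winding -1 contributes (-1/15)*(-1)*2*pi*i = (2/15)*pi*i.
Summing the contributions at τ = 1/3 gives (902/15)*pi*i.


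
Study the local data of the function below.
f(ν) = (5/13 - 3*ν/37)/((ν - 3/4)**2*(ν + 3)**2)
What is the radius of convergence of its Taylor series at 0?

Denominator factor (ν - 3/4)^2: pole of order 2 at 3/4, modulus 3/4.
Denominator factor (ν + 3)^2: pole of order 2 at -3, modulus 3.
The radius of convergence is the smallest modulus among the singular points: 3/4.

The radius of convergence is 3/4.


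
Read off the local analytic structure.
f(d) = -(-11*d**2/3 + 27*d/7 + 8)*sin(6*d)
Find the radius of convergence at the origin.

The factor -sin(6*d) is entire and contributes no finite singular point.
The polynomial part has no poles.
No finite singular points: the Taylor series at 0 converges everywhere.

The radius of convergence is infinite.


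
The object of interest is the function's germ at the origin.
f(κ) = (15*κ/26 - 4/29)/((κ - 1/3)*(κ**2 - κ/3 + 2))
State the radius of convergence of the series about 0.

Denominator factor (κ**2 - κ/3 + 2): discriminant -71/9, complex-conjugate roots (1/6) + ((1/6)*sqrt(71))*i and (1/6) - ((1/6)*sqrt(71))*i; poles of order 1, moduli sqrt(2) and sqrt(2).
Denominator factor (κ - 1/3): pole of order 1 at 1/3, modulus 1/3.
The radius of convergence is the smallest modulus among the singular points: 1/3.

The radius of convergence is 1/3.


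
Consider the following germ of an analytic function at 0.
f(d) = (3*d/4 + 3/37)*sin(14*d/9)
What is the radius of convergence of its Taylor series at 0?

The factor sin(14*d/9) is entire and contributes no finite singular point.
The polynomial part has no poles.
No finite singular points: the Taylor series at 0 converges everywhere.

The radius of convergence is infinite.


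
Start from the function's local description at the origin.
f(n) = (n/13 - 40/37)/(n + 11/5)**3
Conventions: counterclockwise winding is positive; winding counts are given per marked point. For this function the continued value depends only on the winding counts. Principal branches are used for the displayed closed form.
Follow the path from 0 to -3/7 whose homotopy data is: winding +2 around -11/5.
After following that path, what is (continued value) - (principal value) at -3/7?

The function is rational, hence single-valued: continuing it around any pole returns the same value, so the difference is 0.

Continued minus principal equals 0.


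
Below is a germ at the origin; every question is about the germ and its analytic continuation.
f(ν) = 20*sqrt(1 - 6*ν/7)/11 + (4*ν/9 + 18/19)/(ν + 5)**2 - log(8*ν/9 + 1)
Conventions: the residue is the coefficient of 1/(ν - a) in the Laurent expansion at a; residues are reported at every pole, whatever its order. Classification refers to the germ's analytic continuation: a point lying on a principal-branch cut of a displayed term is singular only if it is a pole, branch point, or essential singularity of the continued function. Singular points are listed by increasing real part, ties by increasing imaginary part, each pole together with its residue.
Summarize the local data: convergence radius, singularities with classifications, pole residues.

Denominator factor (ν + 5)^2: pole of order 2 at -5, modulus 5.
Branch term (-1)*log(1 - ν/(-9/8)): its argument vanishes at ν = -9/8, a logarithmic branch point, modulus 9/8.
Branch term (20/11)*sqrt(1 - ν/(7/6)): its argument vanishes at ν = 7/6, a square-root branch point, modulus 7/6.
The radius of convergence is the smallest modulus among the singular points: 9/8.
The branch terms are analytic at -5 and contribute nothing to the residue; only the rational part matters.
At the order-2 pole -5 set g(ν) = (ν - (-5))^2*(rational part) = 4*ν/9 + 18/19.
Order-2 pole: residue = g'(a); g'(-5) = 4/9, so the residue is 4/9.
List the singular points by increasing real part (a conjugate pair: the negative imaginary part first).

Radius of convergence at 0: 9/8.
At -5: a pole of order 2; residue 4/9.
At -9/8: a logarithmic branch point.
At 7/6: an algebraic (square-root) branch point.


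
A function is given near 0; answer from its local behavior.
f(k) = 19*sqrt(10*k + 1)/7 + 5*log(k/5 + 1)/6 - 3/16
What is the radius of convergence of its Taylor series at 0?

Branch term (19/7)*sqrt(1 - k/(-1/10)): its argument vanishes at k = -1/10, a square-root branch point, modulus 1/10.
Branch term (5/6)*log(1 - k/(-5)): its argument vanishes at k = -5, a logarithmic branch point, modulus 5.
The radius of convergence is the smallest modulus among the singular points: 1/10.

The radius of convergence is 1/10.


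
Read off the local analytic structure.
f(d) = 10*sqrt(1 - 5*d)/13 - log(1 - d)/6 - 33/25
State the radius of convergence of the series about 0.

The radius of convergence is 1/5.

Branch term (10/13)*sqrt(1 - d/(1/5)): its argument vanishes at d = 1/5, a square-root branch point, modulus 1/5.
Branch term (-1/6)*log(1 - d/(1)): its argument vanishes at d = 1, a logarithmic branch point, modulus 1.
The radius of convergence is the smallest modulus among the singular points: 1/5.


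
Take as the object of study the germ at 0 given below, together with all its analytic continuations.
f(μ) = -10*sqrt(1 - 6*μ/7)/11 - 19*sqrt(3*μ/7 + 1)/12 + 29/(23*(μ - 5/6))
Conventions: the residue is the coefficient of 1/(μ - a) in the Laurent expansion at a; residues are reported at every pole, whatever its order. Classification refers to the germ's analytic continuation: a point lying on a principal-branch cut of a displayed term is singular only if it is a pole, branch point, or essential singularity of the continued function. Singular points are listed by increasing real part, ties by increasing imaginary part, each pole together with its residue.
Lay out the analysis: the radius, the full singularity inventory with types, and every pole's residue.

Radius of convergence at 0: 5/6.
At -7/3: an algebraic (square-root) branch point.
At 5/6: a pole of order 1; residue 29/23.
At 7/6: an algebraic (square-root) branch point.

Denominator factor (μ - 5/6): pole of order 1 at 5/6, modulus 5/6.
Branch term (-10/11)*sqrt(1 - μ/(7/6)): its argument vanishes at μ = 7/6, a square-root branch point, modulus 7/6.
Branch term (-19/12)*sqrt(1 - μ/(-7/3)): its argument vanishes at μ = -7/3, a square-root branch point, modulus 7/3.
The radius of convergence is the smallest modulus among the singular points: 5/6.
The branch terms are analytic at 5/6 and contribute nothing to the residue; only the rational part matters.
At the order-1 pole 5/6 set g(μ) = (μ - (5/6))*(rational part) = 29/23.
Simple pole: residue = g(a) at a = 5/6, which is 29/23.
List the singular points by increasing real part (a conjugate pair: the negative imaginary part first).


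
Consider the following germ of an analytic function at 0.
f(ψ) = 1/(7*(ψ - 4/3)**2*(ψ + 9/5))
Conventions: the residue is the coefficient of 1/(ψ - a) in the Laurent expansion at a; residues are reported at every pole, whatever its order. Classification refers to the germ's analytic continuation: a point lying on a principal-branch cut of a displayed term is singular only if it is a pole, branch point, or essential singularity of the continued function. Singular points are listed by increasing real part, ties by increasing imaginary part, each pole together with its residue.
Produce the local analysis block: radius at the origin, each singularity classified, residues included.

Denominator factor (ψ + 9/5): pole of order 1 at -9/5, modulus 9/5.
Denominator factor (ψ - 4/3)^2: pole of order 2 at 4/3, modulus 4/3.
The radius of convergence is the smallest modulus among the singular points: 4/3.
At the order-1 pole -9/5 set g(ψ) = (ψ - (-9/5))*f(ψ) = 1/(7*(ψ - 4/3)**2).
Simple pole: residue = g(a) at a = -9/5, which is 225/15463.
At the order-2 pole 4/3 set g(ψ) = (ψ - (4/3))^2*f(ψ) = 1/(7*(ψ + 9/5)).
Order-2 pole: residue = g'(a); g'(4/3) = -225/15463, so the residue is -225/15463.
List the singular points by increasing real part (a conjugate pair: the negative imaginary part first).

Radius of convergence at 0: 4/3.
At -9/5: a pole of order 1; residue 225/15463.
At 4/3: a pole of order 2; residue -225/15463.


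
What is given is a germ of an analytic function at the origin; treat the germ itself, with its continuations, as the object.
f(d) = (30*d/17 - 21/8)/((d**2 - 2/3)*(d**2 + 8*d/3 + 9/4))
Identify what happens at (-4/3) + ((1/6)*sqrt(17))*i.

The denominator factor d**2 + 8*d/3 + 9/4 vanishes at (-4/3) + ((1/6)*sqrt(17))*i and appears to the power 1; the numerator there equals (-677/136) + ((5/17)*sqrt(17))*i, nonzero, and no other factor vanishes.
Hence a pole whose order is the multiplicity, 1.

The point is a pole of order 1.


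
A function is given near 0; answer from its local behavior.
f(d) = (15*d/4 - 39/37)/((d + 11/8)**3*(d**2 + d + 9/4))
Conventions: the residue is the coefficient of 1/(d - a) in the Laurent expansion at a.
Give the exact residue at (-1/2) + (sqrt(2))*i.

The factor d**2 + d + 9/4 splits as (d - a)(d - a') with a = (-1/2) + (sqrt(2))*i, a' = (-1/2) - (sqrt(2))*i. At the order-1 pole a set g(d) = (d - a)*f(d) = [(15*d/4 - 39/37)/(d + 11/8)**3] / (d - a').
Simple pole: residue = g(a) at a = (-1/2) + (sqrt(2))*i, which is (-8786368/22797069) - ((4214320/22797069)*sqrt(2))*i.

The residue is (-8786368/22797069) - ((4214320/22797069)*sqrt(2))*i.


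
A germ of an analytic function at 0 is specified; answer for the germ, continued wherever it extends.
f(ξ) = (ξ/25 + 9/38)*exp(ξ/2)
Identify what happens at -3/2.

The point is a regular point.

There is no denominator, hence no pole anywhere.
The factor exp(ξ/2) is entire.
So the germ continues analytically to -3/2.


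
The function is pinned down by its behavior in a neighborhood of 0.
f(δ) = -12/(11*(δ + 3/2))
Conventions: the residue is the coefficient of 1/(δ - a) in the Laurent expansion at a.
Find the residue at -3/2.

The residue is -12/11.

At the order-1 pole -3/2 set g(δ) = (δ - (-3/2))*f(δ) = -12/11.
Simple pole: residue = g(a) at a = -3/2, which is -12/11.


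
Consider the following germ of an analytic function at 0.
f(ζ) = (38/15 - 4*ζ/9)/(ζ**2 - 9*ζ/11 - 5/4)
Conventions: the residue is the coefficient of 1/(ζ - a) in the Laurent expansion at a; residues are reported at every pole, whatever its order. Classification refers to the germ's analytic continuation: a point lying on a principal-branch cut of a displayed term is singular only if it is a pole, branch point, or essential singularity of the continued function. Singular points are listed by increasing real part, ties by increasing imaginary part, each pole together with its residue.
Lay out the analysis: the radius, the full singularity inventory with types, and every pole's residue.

Radius of convergence at 0: -9/22 + (7/22)*sqrt(14).
At 9/22 - (7/22)*sqrt(14): a pole of order 1; residue -2/9 - (194/735)*sqrt(14).
At 9/22 + (7/22)*sqrt(14): a pole of order 1; residue -2/9 + (194/735)*sqrt(14).

Denominator factor (ζ**2 - 9*ζ/11 - 5/4): discriminant 686/121, real irrational roots 9/22 + (7/22)*sqrt(14) and 9/22 - (7/22)*sqrt(14); poles of order 1, moduli 9/22 + (7/22)*sqrt(14) and -9/22 + (7/22)*sqrt(14).
The radius of convergence is the smallest modulus among the singular points: -9/22 + (7/22)*sqrt(14).
The factor ζ**2 - 9*ζ/11 - 5/4 splits as (ζ - a)(ζ - a') with a = 9/22 - (7/22)*sqrt(14), a' = 9/22 + (7/22)*sqrt(14). At the order-1 pole a set g(ζ) = (ζ - a)*f(ζ) = [38/15 - 4*ζ/9] / (ζ - a').
Simple pole: residue = g(a) at a = 9/22 - (7/22)*sqrt(14), which is -2/9 - (194/735)*sqrt(14).
The factor ζ**2 - 9*ζ/11 - 5/4 splits as (ζ - a)(ζ - a') with a = 9/22 + (7/22)*sqrt(14), a' = 9/22 - (7/22)*sqrt(14). At the order-1 pole a set g(ζ) = (ζ - a)*f(ζ) = [38/15 - 4*ζ/9] / (ζ - a').
Simple pole: residue = g(a) at a = 9/22 + (7/22)*sqrt(14), which is -2/9 + (194/735)*sqrt(14).
List the singular points by increasing real part (a conjugate pair: the negative imaginary part first).


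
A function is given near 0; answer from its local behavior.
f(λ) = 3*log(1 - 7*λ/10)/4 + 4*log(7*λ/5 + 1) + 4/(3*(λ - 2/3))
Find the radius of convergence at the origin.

The radius of convergence is 2/3.

Denominator factor (λ - 2/3): pole of order 1 at 2/3, modulus 2/3.
Branch term (4)*log(1 - λ/(-5/7)): its argument vanishes at λ = -5/7, a logarithmic branch point, modulus 5/7.
Branch term (3/4)*log(1 - λ/(10/7)): its argument vanishes at λ = 10/7, a logarithmic branch point, modulus 10/7.
The radius of convergence is the smallest modulus among the singular points: 2/3.


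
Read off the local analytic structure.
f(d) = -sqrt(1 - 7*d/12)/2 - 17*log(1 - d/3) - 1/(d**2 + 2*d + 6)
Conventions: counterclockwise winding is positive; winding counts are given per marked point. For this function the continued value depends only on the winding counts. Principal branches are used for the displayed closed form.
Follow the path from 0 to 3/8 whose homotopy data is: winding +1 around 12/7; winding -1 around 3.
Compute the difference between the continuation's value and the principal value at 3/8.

The rational part is single-valued and drops out of the difference; each branch term changes only by its own monodromy.
(-17)*log(1 - d/(3)): each positive loop around 3 adds 2*pi*i to the log, so winding -1 contributes (-17)*(-1)*2*pi*i = (34)*pi*i.
(-1/2)*sqrt(1 - d/(12/7)): winding +1 is odd, the square root flips sign, contributing -2*(-1/2)*sqrt(1 - (3/8)/(12/7)) = -2*(-1/2)*sqrt(25/32) = (5/8)*sqrt(2).
Summing the contributions at d = 3/8 gives ((5/8)*sqrt(2)) + ((34)*pi)*i.

Continued minus principal equals ((5/8)*sqrt(2)) + ((34)*pi)*i.
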